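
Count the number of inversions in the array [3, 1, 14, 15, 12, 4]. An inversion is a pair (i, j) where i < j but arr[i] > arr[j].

Finding inversions in [3, 1, 14, 15, 12, 4]:

(0, 1): arr[0]=3 > arr[1]=1
(2, 4): arr[2]=14 > arr[4]=12
(2, 5): arr[2]=14 > arr[5]=4
(3, 4): arr[3]=15 > arr[4]=12
(3, 5): arr[3]=15 > arr[5]=4
(4, 5): arr[4]=12 > arr[5]=4

Total inversions: 6

The array has 6 inversion(s): (0,1), (2,4), (2,5), (3,4), (3,5), (4,5). Each pair (i,j) satisfies i < j and arr[i] > arr[j].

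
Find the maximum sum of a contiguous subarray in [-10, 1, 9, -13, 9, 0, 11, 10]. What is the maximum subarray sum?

Using Kadane's algorithm on [-10, 1, 9, -13, 9, 0, 11, 10]:

Scanning through the array:
Position 1 (value 1): max_ending_here = 1, max_so_far = 1
Position 2 (value 9): max_ending_here = 10, max_so_far = 10
Position 3 (value -13): max_ending_here = -3, max_so_far = 10
Position 4 (value 9): max_ending_here = 9, max_so_far = 10
Position 5 (value 0): max_ending_here = 9, max_so_far = 10
Position 6 (value 11): max_ending_here = 20, max_so_far = 20
Position 7 (value 10): max_ending_here = 30, max_so_far = 30

Maximum subarray: [9, 0, 11, 10]
Maximum sum: 30

The maximum subarray is [9, 0, 11, 10] with sum 30. This subarray runs from index 4 to index 7.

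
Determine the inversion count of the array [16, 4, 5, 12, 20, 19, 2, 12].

Finding inversions in [16, 4, 5, 12, 20, 19, 2, 12]:

(0, 1): arr[0]=16 > arr[1]=4
(0, 2): arr[0]=16 > arr[2]=5
(0, 3): arr[0]=16 > arr[3]=12
(0, 6): arr[0]=16 > arr[6]=2
(0, 7): arr[0]=16 > arr[7]=12
(1, 6): arr[1]=4 > arr[6]=2
(2, 6): arr[2]=5 > arr[6]=2
(3, 6): arr[3]=12 > arr[6]=2
(4, 5): arr[4]=20 > arr[5]=19
(4, 6): arr[4]=20 > arr[6]=2
(4, 7): arr[4]=20 > arr[7]=12
(5, 6): arr[5]=19 > arr[6]=2
(5, 7): arr[5]=19 > arr[7]=12

Total inversions: 13

The array has 13 inversion(s): (0,1), (0,2), (0,3), (0,6), (0,7), (1,6), (2,6), (3,6), (4,5), (4,6), (4,7), (5,6), (5,7). Each pair (i,j) satisfies i < j and arr[i] > arr[j].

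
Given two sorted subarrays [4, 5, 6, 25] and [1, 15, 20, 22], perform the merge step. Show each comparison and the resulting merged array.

Merging process:

Compare 4 vs 1: take 1 from right. Merged: [1]
Compare 4 vs 15: take 4 from left. Merged: [1, 4]
Compare 5 vs 15: take 5 from left. Merged: [1, 4, 5]
Compare 6 vs 15: take 6 from left. Merged: [1, 4, 5, 6]
Compare 25 vs 15: take 15 from right. Merged: [1, 4, 5, 6, 15]
Compare 25 vs 20: take 20 from right. Merged: [1, 4, 5, 6, 15, 20]
Compare 25 vs 22: take 22 from right. Merged: [1, 4, 5, 6, 15, 20, 22]
Append remaining from left: [25]. Merged: [1, 4, 5, 6, 15, 20, 22, 25]

Final merged array: [1, 4, 5, 6, 15, 20, 22, 25]
Total comparisons: 7

The merged array is [1, 4, 5, 6, 15, 20, 22, 25], requiring 7 comparisons. The merge step runs in O(n) time where n is the total number of elements.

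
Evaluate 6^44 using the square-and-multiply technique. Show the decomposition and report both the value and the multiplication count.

Computing 6^44 by squaring (build up from 6^1; each line after the first costs one multiplication):

6^1 = 6
6^2 = (6^1)^2 = 6^2 = 36
6^4 = (6^2)^2 = 36^2 = 1296
6^5 = 6 * 6^4 = 6 * 1296 = 7776
6^10 = (6^5)^2 = 7776^2 = 60466176
6^11 = 6 * 6^10 = 6 * 60466176 = 362797056
6^22 = (6^11)^2 = 362797056^2 = 131621703842267136
6^44 = (6^22)^2 = 131621703842267136^2 = 17324272922341479351919144385642496

Result: 17324272922341479351919144385642496
Multiplications needed: 7 (7 lines after 6^1)

6^44 = 17324272922341479351919144385642496. Using exponentiation by squaring, this requires 7 multiplications. The key idea: if the exponent is even, square the half-power; if odd, multiply by the base once.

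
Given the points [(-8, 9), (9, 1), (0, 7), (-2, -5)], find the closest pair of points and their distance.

Computing all pairwise distances among 4 points:

d((-8, 9), (9, 1)) = 18.7883
d((-8, 9), (0, 7)) = 8.2462 <-- minimum
d((-8, 9), (-2, -5)) = 15.2315
d((9, 1), (0, 7)) = 10.8167
d((9, 1), (-2, -5)) = 12.53
d((0, 7), (-2, -5)) = 12.1655

Closest pair: (-8, 9) and (0, 7) with distance 8.2462

The closest pair is (-8, 9) and (0, 7) with Euclidean distance 8.2462. For 4 points, brute-force pairwise comparison is shown above. For large n, the divide-and-conquer algorithm (sort by x, recurse on halves, check the dividing strip) achieves O(n log n).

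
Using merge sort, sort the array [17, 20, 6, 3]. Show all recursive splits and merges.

Merge sort trace:

Split: [17, 20, 6, 3] -> [17, 20] and [6, 3]
  Split: [17, 20] -> [17] and [20]
  Merge: [17] + [20] -> [17, 20]
  Split: [6, 3] -> [6] and [3]
  Merge: [6] + [3] -> [3, 6]
Merge: [17, 20] + [3, 6] -> [3, 6, 17, 20]

Final sorted array: [3, 6, 17, 20]

The merge sort proceeds by recursively splitting the array and merging sorted halves.
After all merges, the sorted array is [3, 6, 17, 20].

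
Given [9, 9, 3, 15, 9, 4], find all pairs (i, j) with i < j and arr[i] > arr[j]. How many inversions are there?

Finding inversions in [9, 9, 3, 15, 9, 4]:

(0, 2): arr[0]=9 > arr[2]=3
(0, 5): arr[0]=9 > arr[5]=4
(1, 2): arr[1]=9 > arr[2]=3
(1, 5): arr[1]=9 > arr[5]=4
(3, 4): arr[3]=15 > arr[4]=9
(3, 5): arr[3]=15 > arr[5]=4
(4, 5): arr[4]=9 > arr[5]=4

Total inversions: 7

The array has 7 inversion(s): (0,2), (0,5), (1,2), (1,5), (3,4), (3,5), (4,5). Each pair (i,j) satisfies i < j and arr[i] > arr[j].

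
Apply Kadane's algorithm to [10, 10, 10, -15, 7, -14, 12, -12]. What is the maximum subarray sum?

Using Kadane's algorithm on [10, 10, 10, -15, 7, -14, 12, -12]:

Scanning through the array:
Position 1 (value 10): max_ending_here = 20, max_so_far = 20
Position 2 (value 10): max_ending_here = 30, max_so_far = 30
Position 3 (value -15): max_ending_here = 15, max_so_far = 30
Position 4 (value 7): max_ending_here = 22, max_so_far = 30
Position 5 (value -14): max_ending_here = 8, max_so_far = 30
Position 6 (value 12): max_ending_here = 20, max_so_far = 30
Position 7 (value -12): max_ending_here = 8, max_so_far = 30

Maximum subarray: [10, 10, 10]
Maximum sum: 30

The maximum subarray is [10, 10, 10] with sum 30. This subarray runs from index 0 to index 2.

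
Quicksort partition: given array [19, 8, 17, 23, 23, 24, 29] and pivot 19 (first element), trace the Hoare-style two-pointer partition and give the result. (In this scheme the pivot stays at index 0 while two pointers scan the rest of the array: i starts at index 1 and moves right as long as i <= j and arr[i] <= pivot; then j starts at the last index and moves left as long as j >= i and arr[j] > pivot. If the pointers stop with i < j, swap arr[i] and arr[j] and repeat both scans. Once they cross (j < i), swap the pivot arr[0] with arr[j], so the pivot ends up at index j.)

Hoare-style two-pointer partition with pivot = 19:

Initial array: [19, 8, 17, 23, 23, 24, 29]

Pointers start at i = 1, j = 6.
i ends at 3, j ends at 2: the pointers have crossed (j < i), so scanning stops.

Swap pivot arr[0] with arr[2] to place pivot at position 2: [17, 8, 19, 23, 23, 24, 29]
Pivot position: 2

After partitioning with pivot 19, the array becomes [17, 8, 19, 23, 23, 24, 29]. The pivot is placed at index 2. All elements to the left of the pivot are <= 19, and all elements to the right are > 19.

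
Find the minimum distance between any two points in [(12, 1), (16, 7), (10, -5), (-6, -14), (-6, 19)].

Computing all pairwise distances among 5 points:

d((12, 1), (16, 7)) = 7.2111
d((12, 1), (10, -5)) = 6.3246 <-- minimum
d((12, 1), (-6, -14)) = 23.4307
d((12, 1), (-6, 19)) = 25.4558
d((16, 7), (10, -5)) = 13.4164
d((16, 7), (-6, -14)) = 30.4138
d((16, 7), (-6, 19)) = 25.0599
d((10, -5), (-6, -14)) = 18.3576
d((10, -5), (-6, 19)) = 28.8444
d((-6, -14), (-6, 19)) = 33.0

Closest pair: (12, 1) and (10, -5) with distance 6.3246

The closest pair is (12, 1) and (10, -5) with Euclidean distance 6.3246. For 5 points, brute-force pairwise comparison is shown above. For large n, the divide-and-conquer algorithm (sort by x, recurse on halves, check the dividing strip) achieves O(n log n).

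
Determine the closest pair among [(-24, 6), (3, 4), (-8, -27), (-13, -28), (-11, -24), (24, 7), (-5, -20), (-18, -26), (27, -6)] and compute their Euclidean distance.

Computing all pairwise distances among 9 points:

d((-24, 6), (3, 4)) = 27.074
d((-24, 6), (-8, -27)) = 36.6742
d((-24, 6), (-13, -28)) = 35.7351
d((-24, 6), (-11, -24)) = 32.6956
d((-24, 6), (24, 7)) = 48.0104
d((-24, 6), (-5, -20)) = 32.2025
d((-24, 6), (-18, -26)) = 32.5576
d((-24, 6), (27, -6)) = 52.3927
d((3, 4), (-8, -27)) = 32.8938
d((3, 4), (-13, -28)) = 35.7771
d((3, 4), (-11, -24)) = 31.305
d((3, 4), (24, 7)) = 21.2132
d((3, 4), (-5, -20)) = 25.2982
d((3, 4), (-18, -26)) = 36.6197
d((3, 4), (27, -6)) = 26.0
d((-8, -27), (-13, -28)) = 5.099
d((-8, -27), (-11, -24)) = 4.2426 <-- minimum
d((-8, -27), (24, 7)) = 46.6905
d((-8, -27), (-5, -20)) = 7.6158
d((-8, -27), (-18, -26)) = 10.0499
d((-8, -27), (27, -6)) = 40.8167
d((-13, -28), (-11, -24)) = 4.4721
d((-13, -28), (24, 7)) = 50.9313
d((-13, -28), (-5, -20)) = 11.3137
d((-13, -28), (-18, -26)) = 5.3852
d((-13, -28), (27, -6)) = 45.6508
d((-11, -24), (24, 7)) = 46.7547
d((-11, -24), (-5, -20)) = 7.2111
d((-11, -24), (-18, -26)) = 7.2801
d((-11, -24), (27, -6)) = 42.0476
d((24, 7), (-5, -20)) = 39.6232
d((24, 7), (-18, -26)) = 53.4135
d((24, 7), (27, -6)) = 13.3417
d((-5, -20), (-18, -26)) = 14.3178
d((-5, -20), (27, -6)) = 34.9285
d((-18, -26), (27, -6)) = 49.2443

Closest pair: (-8, -27) and (-11, -24) with distance 4.2426

The closest pair is (-8, -27) and (-11, -24) with Euclidean distance 4.2426. For 9 points, brute-force pairwise comparison is shown above. For large n, the divide-and-conquer algorithm (sort by x, recurse on halves, check the dividing strip) achieves O(n log n).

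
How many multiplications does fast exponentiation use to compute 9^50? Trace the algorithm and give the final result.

Computing 9^50 by squaring (build up from 9^1; each line after the first costs one multiplication):

9^1 = 9
9^2 = (9^1)^2 = 9^2 = 81
9^3 = 9 * 9^2 = 9 * 81 = 729
9^6 = (9^3)^2 = 729^2 = 531441
9^12 = (9^6)^2 = 531441^2 = 282429536481
9^24 = (9^12)^2 = 282429536481^2 = 79766443076872509863361
9^25 = 9 * 9^24 = 9 * 79766443076872509863361 = 717897987691852588770249
9^50 = (9^25)^2 = 717897987691852588770249^2 = 515377520732011331036461129765621272702107522001

Result: 515377520732011331036461129765621272702107522001
Multiplications needed: 7 (7 lines after 9^1)

9^50 = 515377520732011331036461129765621272702107522001. Using exponentiation by squaring, this requires 7 multiplications. The key idea: if the exponent is even, square the half-power; if odd, multiply by the base once.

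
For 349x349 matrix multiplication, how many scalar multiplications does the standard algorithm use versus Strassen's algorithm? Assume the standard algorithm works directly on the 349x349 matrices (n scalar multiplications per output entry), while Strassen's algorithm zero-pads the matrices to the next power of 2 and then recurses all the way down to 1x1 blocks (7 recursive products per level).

Matrix multiplication for 349x349 matrices:

Strassen's algorithm requires power-of-2 dimensions. Pad 349x349 to 512x512 (next power of 2).

Standard algorithm: 349^3 = 42508549 multiplications
Strassen's algorithm: 7^(log2(512)) = 7^9 = 40353607 multiplications
Savings: 42508549 - 40353607 = 2154942 multiplications

Standard: 42508549 multiplications (349^3). Strassen: 40353607 multiplications (7^9, after padding to 512x512). Strassen reduces 8 recursive multiplications to 7 at each level.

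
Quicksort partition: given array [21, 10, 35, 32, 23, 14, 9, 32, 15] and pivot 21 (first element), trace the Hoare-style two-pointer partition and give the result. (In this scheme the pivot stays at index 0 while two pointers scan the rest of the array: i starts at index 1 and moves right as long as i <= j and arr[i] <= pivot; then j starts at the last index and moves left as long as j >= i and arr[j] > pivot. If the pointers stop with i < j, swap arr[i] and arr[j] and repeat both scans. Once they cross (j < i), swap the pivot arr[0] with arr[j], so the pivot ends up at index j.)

Hoare-style two-pointer partition with pivot = 21:

Initial array: [21, 10, 35, 32, 23, 14, 9, 32, 15]

Pointers start at i = 1, j = 8.
i stops at index 2 (arr[2]=35 > 21), j stops at index 8 (arr[8]=15 <= 21): swap arr[2] and arr[8], array becomes [21, 10, 15, 32, 23, 14, 9, 32, 35]
i stops at index 3 (arr[3]=32 > 21), j stops at index 6 (arr[6]=9 <= 21): swap arr[3] and arr[6], array becomes [21, 10, 15, 9, 23, 14, 32, 32, 35]
i stops at index 4 (arr[4]=23 > 21), j stops at index 5 (arr[5]=14 <= 21): swap arr[4] and arr[5], array becomes [21, 10, 15, 9, 14, 23, 32, 32, 35]
i ends at 5, j ends at 4: the pointers have crossed (j < i), so scanning stops.

Swap pivot arr[0] with arr[4] to place pivot at position 4: [14, 10, 15, 9, 21, 23, 32, 32, 35]
Pivot position: 4

After partitioning with pivot 21, the array becomes [14, 10, 15, 9, 21, 23, 32, 32, 35]. The pivot is placed at index 4. All elements to the left of the pivot are <= 21, and all elements to the right are > 21.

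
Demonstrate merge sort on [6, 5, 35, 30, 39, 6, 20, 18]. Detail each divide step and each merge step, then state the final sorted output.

Merge sort trace:

Split: [6, 5, 35, 30, 39, 6, 20, 18] -> [6, 5, 35, 30] and [39, 6, 20, 18]
  Split: [6, 5, 35, 30] -> [6, 5] and [35, 30]
    Split: [6, 5] -> [6] and [5]
    Merge: [6] + [5] -> [5, 6]
    Split: [35, 30] -> [35] and [30]
    Merge: [35] + [30] -> [30, 35]
  Merge: [5, 6] + [30, 35] -> [5, 6, 30, 35]
  Split: [39, 6, 20, 18] -> [39, 6] and [20, 18]
    Split: [39, 6] -> [39] and [6]
    Merge: [39] + [6] -> [6, 39]
    Split: [20, 18] -> [20] and [18]
    Merge: [20] + [18] -> [18, 20]
  Merge: [6, 39] + [18, 20] -> [6, 18, 20, 39]
Merge: [5, 6, 30, 35] + [6, 18, 20, 39] -> [5, 6, 6, 18, 20, 30, 35, 39]

Final sorted array: [5, 6, 6, 18, 20, 30, 35, 39]

The merge sort proceeds by recursively splitting the array and merging sorted halves.
After all merges, the sorted array is [5, 6, 6, 18, 20, 30, 35, 39].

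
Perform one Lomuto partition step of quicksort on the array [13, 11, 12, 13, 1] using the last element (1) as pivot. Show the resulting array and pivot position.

Lomuto partition with pivot = 1:

Initial array: [13, 11, 12, 13, 1]

arr[0]=13 > 1: no swap
arr[1]=11 > 1: no swap
arr[2]=12 > 1: no swap
arr[3]=13 > 1: no swap

Place pivot at position 0: [1, 11, 12, 13, 13]
Pivot position: 0

After partitioning with pivot 1, the array becomes [1, 11, 12, 13, 13]. The pivot is placed at index 0. All elements to the left of the pivot are <= 1, and all elements to the right are > 1.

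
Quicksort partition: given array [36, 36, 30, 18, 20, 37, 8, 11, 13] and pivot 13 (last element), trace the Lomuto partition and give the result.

Lomuto partition with pivot = 13:

Initial array: [36, 36, 30, 18, 20, 37, 8, 11, 13]

arr[0]=36 > 13: no swap
arr[1]=36 > 13: no swap
arr[2]=30 > 13: no swap
arr[3]=18 > 13: no swap
arr[4]=20 > 13: no swap
arr[5]=37 > 13: no swap
arr[6]=8 <= 13: swap with position 0, array becomes [8, 36, 30, 18, 20, 37, 36, 11, 13]
arr[7]=11 <= 13: swap with position 1, array becomes [8, 11, 30, 18, 20, 37, 36, 36, 13]

Place pivot at position 2: [8, 11, 13, 18, 20, 37, 36, 36, 30]
Pivot position: 2

After partitioning with pivot 13, the array becomes [8, 11, 13, 18, 20, 37, 36, 36, 30]. The pivot is placed at index 2. All elements to the left of the pivot are <= 13, and all elements to the right are > 13.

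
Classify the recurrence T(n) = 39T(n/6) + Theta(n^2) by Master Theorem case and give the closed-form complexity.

Master Theorem for T(n) = 39T(n/6) + O(n^2):

a = 39, b = 6, c = 2
log_b(a) = log_6(39) = 2.0447

Case 1: c = 2 < log_6(39) = 2.0447
T(n) = O(n^(log_6 39))

For T(n) = 39T(n/6) + O(n^2): log_6(39) = 2.0447. This is Case 1 of the Master Theorem (c < log_b(a), work dominated by leaves), giving O(n^(log_6 39)).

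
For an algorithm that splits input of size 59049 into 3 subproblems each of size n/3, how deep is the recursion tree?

For divide and conquer with division factor 3:

Problem sizes at each level:
Level 0: 59049
Level 1: 19683
Level 2: 6561
Level 3: 2187
Level 4: 729
Level 5: 243
Level 6: 81
Level 7: 27
Level 8: 9
Level 9: 3
Level 10: 1

The root is level 0 and the size-1 base case is level 10 (the tree spans levels 0 through 10, i.e. 11 levels counting the root), so the depth is the number of divisions: log_3(59049) = 10

The recursion tree depth is log_3(59049) = 10. At each level, the problem size is divided by 3, so it takes 10 divisions to reduce to a base case of size 1. The algorithm makes 3 recursive calls at each level.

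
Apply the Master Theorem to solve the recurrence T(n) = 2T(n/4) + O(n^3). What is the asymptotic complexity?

Master Theorem for T(n) = 2T(n/4) + O(n^3):

a = 2, b = 4, c = 3
log_b(a) = log_4(2) = 0.5000

Case 3: c = 3 > log_4(2) = 0.5000
T(n) = O(n^3) = O(n^3)

For T(n) = 2T(n/4) + O(n^3): log_4(2) = 0.5000. This is Case 3 of the Master Theorem (c > log_b(a), work dominated by root), giving O(n^3).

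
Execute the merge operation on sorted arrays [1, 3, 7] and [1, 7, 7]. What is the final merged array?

Merging process:

Compare 1 vs 1: take 1 from left. Merged: [1]
Compare 3 vs 1: take 1 from right. Merged: [1, 1]
Compare 3 vs 7: take 3 from left. Merged: [1, 1, 3]
Compare 7 vs 7: take 7 from left. Merged: [1, 1, 3, 7]
Append remaining from right: [7, 7]. Merged: [1, 1, 3, 7, 7, 7]

Final merged array: [1, 1, 3, 7, 7, 7]
Total comparisons: 4

The merged array is [1, 1, 3, 7, 7, 7], requiring 4 comparisons. The merge step runs in O(n) time where n is the total number of elements.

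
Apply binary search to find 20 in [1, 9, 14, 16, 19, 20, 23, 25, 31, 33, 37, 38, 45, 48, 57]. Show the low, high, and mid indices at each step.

Binary search for 20 in [1, 9, 14, 16, 19, 20, 23, 25, 31, 33, 37, 38, 45, 48, 57]:

lo=0, hi=14, mid=7, arr[mid]=25 -> 25 > 20, search left half
lo=0, hi=6, mid=3, arr[mid]=16 -> 16 < 20, search right half
lo=4, hi=6, mid=5, arr[mid]=20 -> Found target at index 5!

Binary search finds 20 at index 5 after 3 comparisons. The search repeatedly halves the search space by comparing with the middle element.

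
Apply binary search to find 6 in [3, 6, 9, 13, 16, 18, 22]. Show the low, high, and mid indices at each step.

Binary search for 6 in [3, 6, 9, 13, 16, 18, 22]:

lo=0, hi=6, mid=3, arr[mid]=13 -> 13 > 6, search left half
lo=0, hi=2, mid=1, arr[mid]=6 -> Found target at index 1!

Binary search finds 6 at index 1 after 2 comparisons. The search repeatedly halves the search space by comparing with the middle element.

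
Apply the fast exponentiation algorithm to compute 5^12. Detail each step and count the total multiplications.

Computing 5^12 by squaring (build up from 5^1; each line after the first costs one multiplication):

5^1 = 5
5^2 = (5^1)^2 = 5^2 = 25
5^3 = 5 * 5^2 = 5 * 25 = 125
5^6 = (5^3)^2 = 125^2 = 15625
5^12 = (5^6)^2 = 15625^2 = 244140625

Result: 244140625
Multiplications needed: 4 (4 lines after 5^1)

5^12 = 244140625. Using exponentiation by squaring, this requires 4 multiplications. The key idea: if the exponent is even, square the half-power; if odd, multiply by the base once.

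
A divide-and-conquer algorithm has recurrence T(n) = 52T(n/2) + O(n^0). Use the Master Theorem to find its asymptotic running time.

Master Theorem for T(n) = 52T(n/2) + O(n^0):

a = 52, b = 2, c = 0
log_b(a) = log_2(52) = 5.7004

Case 1: c = 0 < log_2(52) = 5.7004
T(n) = O(n^(log_2 52))

For T(n) = 52T(n/2) + O(n^0): log_2(52) = 5.7004. This is Case 1 of the Master Theorem (c < log_b(a), work dominated by leaves), giving O(n^(log_2 52)).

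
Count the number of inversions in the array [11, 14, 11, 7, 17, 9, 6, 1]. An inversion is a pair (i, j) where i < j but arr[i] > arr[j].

Finding inversions in [11, 14, 11, 7, 17, 9, 6, 1]:

(0, 3): arr[0]=11 > arr[3]=7
(0, 5): arr[0]=11 > arr[5]=9
(0, 6): arr[0]=11 > arr[6]=6
(0, 7): arr[0]=11 > arr[7]=1
(1, 2): arr[1]=14 > arr[2]=11
(1, 3): arr[1]=14 > arr[3]=7
(1, 5): arr[1]=14 > arr[5]=9
(1, 6): arr[1]=14 > arr[6]=6
(1, 7): arr[1]=14 > arr[7]=1
(2, 3): arr[2]=11 > arr[3]=7
(2, 5): arr[2]=11 > arr[5]=9
(2, 6): arr[2]=11 > arr[6]=6
(2, 7): arr[2]=11 > arr[7]=1
(3, 6): arr[3]=7 > arr[6]=6
(3, 7): arr[3]=7 > arr[7]=1
(4, 5): arr[4]=17 > arr[5]=9
(4, 6): arr[4]=17 > arr[6]=6
(4, 7): arr[4]=17 > arr[7]=1
(5, 6): arr[5]=9 > arr[6]=6
(5, 7): arr[5]=9 > arr[7]=1
(6, 7): arr[6]=6 > arr[7]=1

Total inversions: 21

The array has 21 inversion(s): (0,3), (0,5), (0,6), (0,7), (1,2), (1,3), (1,5), (1,6), (1,7), (2,3), (2,5), (2,6), (2,7), (3,6), (3,7), (4,5), (4,6), (4,7), (5,6), (5,7), (6,7). Each pair (i,j) satisfies i < j and arr[i] > arr[j].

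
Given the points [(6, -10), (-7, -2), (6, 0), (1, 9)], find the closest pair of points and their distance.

Computing all pairwise distances among 4 points:

d((6, -10), (-7, -2)) = 15.2643
d((6, -10), (6, 0)) = 10.0 <-- minimum
d((6, -10), (1, 9)) = 19.6469
d((-7, -2), (6, 0)) = 13.1529
d((-7, -2), (1, 9)) = 13.6015
d((6, 0), (1, 9)) = 10.2956

Closest pair: (6, -10) and (6, 0) with distance 10.0

The closest pair is (6, -10) and (6, 0) with Euclidean distance 10.0. For 4 points, brute-force pairwise comparison is shown above. For large n, the divide-and-conquer algorithm (sort by x, recurse on halves, check the dividing strip) achieves O(n log n).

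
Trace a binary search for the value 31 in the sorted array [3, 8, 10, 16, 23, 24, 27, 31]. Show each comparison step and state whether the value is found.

Binary search for 31 in [3, 8, 10, 16, 23, 24, 27, 31]:

lo=0, hi=7, mid=3, arr[mid]=16 -> 16 < 31, search right half
lo=4, hi=7, mid=5, arr[mid]=24 -> 24 < 31, search right half
lo=6, hi=7, mid=6, arr[mid]=27 -> 27 < 31, search right half
lo=7, hi=7, mid=7, arr[mid]=31 -> Found target at index 7!

Binary search finds 31 at index 7 after 4 comparisons. The search repeatedly halves the search space by comparing with the middle element.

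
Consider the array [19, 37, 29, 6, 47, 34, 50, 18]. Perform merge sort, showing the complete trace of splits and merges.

Merge sort trace:

Split: [19, 37, 29, 6, 47, 34, 50, 18] -> [19, 37, 29, 6] and [47, 34, 50, 18]
  Split: [19, 37, 29, 6] -> [19, 37] and [29, 6]
    Split: [19, 37] -> [19] and [37]
    Merge: [19] + [37] -> [19, 37]
    Split: [29, 6] -> [29] and [6]
    Merge: [29] + [6] -> [6, 29]
  Merge: [19, 37] + [6, 29] -> [6, 19, 29, 37]
  Split: [47, 34, 50, 18] -> [47, 34] and [50, 18]
    Split: [47, 34] -> [47] and [34]
    Merge: [47] + [34] -> [34, 47]
    Split: [50, 18] -> [50] and [18]
    Merge: [50] + [18] -> [18, 50]
  Merge: [34, 47] + [18, 50] -> [18, 34, 47, 50]
Merge: [6, 19, 29, 37] + [18, 34, 47, 50] -> [6, 18, 19, 29, 34, 37, 47, 50]

Final sorted array: [6, 18, 19, 29, 34, 37, 47, 50]

The merge sort proceeds by recursively splitting the array and merging sorted halves.
After all merges, the sorted array is [6, 18, 19, 29, 34, 37, 47, 50].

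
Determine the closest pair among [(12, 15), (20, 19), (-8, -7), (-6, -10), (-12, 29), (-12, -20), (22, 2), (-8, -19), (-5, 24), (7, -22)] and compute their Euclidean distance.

Computing all pairwise distances among 10 points:

d((12, 15), (20, 19)) = 8.9443
d((12, 15), (-8, -7)) = 29.7321
d((12, 15), (-6, -10)) = 30.8058
d((12, 15), (-12, 29)) = 27.7849
d((12, 15), (-12, -20)) = 42.4382
d((12, 15), (22, 2)) = 16.4012
d((12, 15), (-8, -19)) = 39.4462
d((12, 15), (-5, 24)) = 19.2354
d((12, 15), (7, -22)) = 37.3363
d((20, 19), (-8, -7)) = 38.2099
d((20, 19), (-6, -10)) = 38.9487
d((20, 19), (-12, 29)) = 33.5261
d((20, 19), (-12, -20)) = 50.448
d((20, 19), (22, 2)) = 17.1172
d((20, 19), (-8, -19)) = 47.2017
d((20, 19), (-5, 24)) = 25.4951
d((20, 19), (7, -22)) = 43.0116
d((-8, -7), (-6, -10)) = 3.6056 <-- minimum
d((-8, -7), (-12, 29)) = 36.2215
d((-8, -7), (-12, -20)) = 13.6015
d((-8, -7), (22, 2)) = 31.3209
d((-8, -7), (-8, -19)) = 12.0
d((-8, -7), (-5, 24)) = 31.1448
d((-8, -7), (7, -22)) = 21.2132
d((-6, -10), (-12, 29)) = 39.4588
d((-6, -10), (-12, -20)) = 11.6619
d((-6, -10), (22, 2)) = 30.4631
d((-6, -10), (-8, -19)) = 9.2195
d((-6, -10), (-5, 24)) = 34.0147
d((-6, -10), (7, -22)) = 17.6918
d((-12, 29), (-12, -20)) = 49.0
d((-12, 29), (22, 2)) = 43.4166
d((-12, 29), (-8, -19)) = 48.1664
d((-12, 29), (-5, 24)) = 8.6023
d((-12, 29), (7, -22)) = 54.4243
d((-12, -20), (22, 2)) = 40.4969
d((-12, -20), (-8, -19)) = 4.1231
d((-12, -20), (-5, 24)) = 44.5533
d((-12, -20), (7, -22)) = 19.105
d((22, 2), (-8, -19)) = 36.6197
d((22, 2), (-5, 24)) = 34.8281
d((22, 2), (7, -22)) = 28.3019
d((-8, -19), (-5, 24)) = 43.1045
d((-8, -19), (7, -22)) = 15.2971
d((-5, 24), (7, -22)) = 47.5395

Closest pair: (-8, -7) and (-6, -10) with distance 3.6056

The closest pair is (-8, -7) and (-6, -10) with Euclidean distance 3.6056. For 10 points, brute-force pairwise comparison is shown above. For large n, the divide-and-conquer algorithm (sort by x, recurse on halves, check the dividing strip) achieves O(n log n).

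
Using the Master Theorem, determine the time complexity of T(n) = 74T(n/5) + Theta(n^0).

Master Theorem for T(n) = 74T(n/5) + O(n^0):

a = 74, b = 5, c = 0
log_b(a) = log_5(74) = 2.6743

Case 1: c = 0 < log_5(74) = 2.6743
T(n) = O(n^(log_5 74))

For T(n) = 74T(n/5) + O(n^0): log_5(74) = 2.6743. This is Case 1 of the Master Theorem (c < log_b(a), work dominated by leaves), giving O(n^(log_5 74)).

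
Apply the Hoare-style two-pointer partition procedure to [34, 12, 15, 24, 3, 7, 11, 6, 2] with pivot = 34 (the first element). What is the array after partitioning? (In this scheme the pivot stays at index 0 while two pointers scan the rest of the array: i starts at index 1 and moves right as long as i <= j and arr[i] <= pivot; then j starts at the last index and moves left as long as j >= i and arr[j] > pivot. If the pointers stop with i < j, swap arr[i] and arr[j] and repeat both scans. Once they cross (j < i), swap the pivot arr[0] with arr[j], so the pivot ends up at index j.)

Hoare-style two-pointer partition with pivot = 34:

Initial array: [34, 12, 15, 24, 3, 7, 11, 6, 2]

Pointers start at i = 1, j = 8.
i ends at 9, j ends at 8: the pointers have crossed (j < i), so scanning stops.

Swap pivot arr[0] with arr[8] to place pivot at position 8: [2, 12, 15, 24, 3, 7, 11, 6, 34]
Pivot position: 8

After partitioning with pivot 34, the array becomes [2, 12, 15, 24, 3, 7, 11, 6, 34]. The pivot is placed at index 8. All elements to the left of the pivot are <= 34, and all elements to the right are > 34.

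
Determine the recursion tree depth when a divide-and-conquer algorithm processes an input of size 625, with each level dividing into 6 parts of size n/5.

For divide and conquer with division factor 5:

Problem sizes at each level:
Level 0: 625
Level 1: 125
Level 2: 25
Level 3: 5
Level 4: 1

The root is level 0 and the size-1 base case is level 4 (the tree spans levels 0 through 4, i.e. 5 levels counting the root), so the depth is the number of divisions: log_5(625) = 4

The recursion tree depth is log_5(625) = 4. At each level, the problem size is divided by 5, so it takes 4 divisions to reduce to a base case of size 1. The algorithm makes 6 recursive calls at each level.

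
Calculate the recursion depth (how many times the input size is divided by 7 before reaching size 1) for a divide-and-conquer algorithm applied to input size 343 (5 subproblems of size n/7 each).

For divide and conquer with division factor 7:

Problem sizes at each level:
Level 0: 343
Level 1: 49
Level 2: 7
Level 3: 1

The root is level 0 and the size-1 base case is level 3 (the tree spans levels 0 through 3, i.e. 4 levels counting the root), so the depth is the number of divisions: log_7(343) = 3

The recursion tree depth is log_7(343) = 3. At each level, the problem size is divided by 7, so it takes 3 divisions to reduce to a base case of size 1. The algorithm makes 5 recursive calls at each level.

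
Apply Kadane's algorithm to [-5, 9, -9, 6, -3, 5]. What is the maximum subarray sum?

Using Kadane's algorithm on [-5, 9, -9, 6, -3, 5]:

Scanning through the array:
Position 1 (value 9): max_ending_here = 9, max_so_far = 9
Position 2 (value -9): max_ending_here = 0, max_so_far = 9
Position 3 (value 6): max_ending_here = 6, max_so_far = 9
Position 4 (value -3): max_ending_here = 3, max_so_far = 9
Position 5 (value 5): max_ending_here = 8, max_so_far = 9

Maximum subarray: [9]
Maximum sum: 9

The maximum subarray is [9] with sum 9. This subarray runs from index 1 to index 1.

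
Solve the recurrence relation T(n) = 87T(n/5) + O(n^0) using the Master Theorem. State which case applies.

Master Theorem for T(n) = 87T(n/5) + O(n^0):

a = 87, b = 5, c = 0
log_b(a) = log_5(87) = 2.7748

Case 1: c = 0 < log_5(87) = 2.7748
T(n) = O(n^(log_5 87))

For T(n) = 87T(n/5) + O(n^0): log_5(87) = 2.7748. This is Case 1 of the Master Theorem (c < log_b(a), work dominated by leaves), giving O(n^(log_5 87)).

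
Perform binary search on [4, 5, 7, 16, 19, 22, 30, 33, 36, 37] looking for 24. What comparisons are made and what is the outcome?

Binary search for 24 in [4, 5, 7, 16, 19, 22, 30, 33, 36, 37]:

lo=0, hi=9, mid=4, arr[mid]=19 -> 19 < 24, search right half
lo=5, hi=9, mid=7, arr[mid]=33 -> 33 > 24, search left half
lo=5, hi=6, mid=5, arr[mid]=22 -> 22 < 24, search right half
lo=6, hi=6, mid=6, arr[mid]=30 -> 30 > 24, search left half
lo=6 > hi=5, target 24 not found

Binary search determines that 24 is not in the array after 4 comparisons. The search space was exhausted without finding the target.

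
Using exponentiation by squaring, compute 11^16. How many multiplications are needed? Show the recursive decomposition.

Computing 11^16 by squaring (build up from 11^1; each line after the first costs one multiplication):

11^1 = 11
11^2 = (11^1)^2 = 11^2 = 121
11^4 = (11^2)^2 = 121^2 = 14641
11^8 = (11^4)^2 = 14641^2 = 214358881
11^16 = (11^8)^2 = 214358881^2 = 45949729863572161

Result: 45949729863572161
Multiplications needed: 4 (4 lines after 11^1)

11^16 = 45949729863572161. Using exponentiation by squaring, this requires 4 multiplications. The key idea: if the exponent is even, square the half-power; if odd, multiply by the base once.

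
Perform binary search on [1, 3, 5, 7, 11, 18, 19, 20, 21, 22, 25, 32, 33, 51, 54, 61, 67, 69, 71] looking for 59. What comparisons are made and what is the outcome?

Binary search for 59 in [1, 3, 5, 7, 11, 18, 19, 20, 21, 22, 25, 32, 33, 51, 54, 61, 67, 69, 71]:

lo=0, hi=18, mid=9, arr[mid]=22 -> 22 < 59, search right half
lo=10, hi=18, mid=14, arr[mid]=54 -> 54 < 59, search right half
lo=15, hi=18, mid=16, arr[mid]=67 -> 67 > 59, search left half
lo=15, hi=15, mid=15, arr[mid]=61 -> 61 > 59, search left half
lo=15 > hi=14, target 59 not found

Binary search determines that 59 is not in the array after 4 comparisons. The search space was exhausted without finding the target.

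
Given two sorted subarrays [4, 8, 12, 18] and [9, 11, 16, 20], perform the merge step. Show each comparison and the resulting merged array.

Merging process:

Compare 4 vs 9: take 4 from left. Merged: [4]
Compare 8 vs 9: take 8 from left. Merged: [4, 8]
Compare 12 vs 9: take 9 from right. Merged: [4, 8, 9]
Compare 12 vs 11: take 11 from right. Merged: [4, 8, 9, 11]
Compare 12 vs 16: take 12 from left. Merged: [4, 8, 9, 11, 12]
Compare 18 vs 16: take 16 from right. Merged: [4, 8, 9, 11, 12, 16]
Compare 18 vs 20: take 18 from left. Merged: [4, 8, 9, 11, 12, 16, 18]
Append remaining from right: [20]. Merged: [4, 8, 9, 11, 12, 16, 18, 20]

Final merged array: [4, 8, 9, 11, 12, 16, 18, 20]
Total comparisons: 7

The merged array is [4, 8, 9, 11, 12, 16, 18, 20], requiring 7 comparisons. The merge step runs in O(n) time where n is the total number of elements.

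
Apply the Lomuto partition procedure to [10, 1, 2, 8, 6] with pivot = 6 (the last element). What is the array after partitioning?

Lomuto partition with pivot = 6:

Initial array: [10, 1, 2, 8, 6]

arr[0]=10 > 6: no swap
arr[1]=1 <= 6: swap with position 0, array becomes [1, 10, 2, 8, 6]
arr[2]=2 <= 6: swap with position 1, array becomes [1, 2, 10, 8, 6]
arr[3]=8 > 6: no swap

Place pivot at position 2: [1, 2, 6, 8, 10]
Pivot position: 2

After partitioning with pivot 6, the array becomes [1, 2, 6, 8, 10]. The pivot is placed at index 2. All elements to the left of the pivot are <= 6, and all elements to the right are > 6.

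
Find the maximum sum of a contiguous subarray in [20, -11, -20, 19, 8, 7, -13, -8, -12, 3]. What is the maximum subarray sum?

Using Kadane's algorithm on [20, -11, -20, 19, 8, 7, -13, -8, -12, 3]:

Scanning through the array:
Position 1 (value -11): max_ending_here = 9, max_so_far = 20
Position 2 (value -20): max_ending_here = -11, max_so_far = 20
Position 3 (value 19): max_ending_here = 19, max_so_far = 20
Position 4 (value 8): max_ending_here = 27, max_so_far = 27
Position 5 (value 7): max_ending_here = 34, max_so_far = 34
Position 6 (value -13): max_ending_here = 21, max_so_far = 34
Position 7 (value -8): max_ending_here = 13, max_so_far = 34
Position 8 (value -12): max_ending_here = 1, max_so_far = 34
Position 9 (value 3): max_ending_here = 4, max_so_far = 34

Maximum subarray: [19, 8, 7]
Maximum sum: 34

The maximum subarray is [19, 8, 7] with sum 34. This subarray runs from index 3 to index 5.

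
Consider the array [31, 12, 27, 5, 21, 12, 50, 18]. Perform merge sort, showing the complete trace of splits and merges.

Merge sort trace:

Split: [31, 12, 27, 5, 21, 12, 50, 18] -> [31, 12, 27, 5] and [21, 12, 50, 18]
  Split: [31, 12, 27, 5] -> [31, 12] and [27, 5]
    Split: [31, 12] -> [31] and [12]
    Merge: [31] + [12] -> [12, 31]
    Split: [27, 5] -> [27] and [5]
    Merge: [27] + [5] -> [5, 27]
  Merge: [12, 31] + [5, 27] -> [5, 12, 27, 31]
  Split: [21, 12, 50, 18] -> [21, 12] and [50, 18]
    Split: [21, 12] -> [21] and [12]
    Merge: [21] + [12] -> [12, 21]
    Split: [50, 18] -> [50] and [18]
    Merge: [50] + [18] -> [18, 50]
  Merge: [12, 21] + [18, 50] -> [12, 18, 21, 50]
Merge: [5, 12, 27, 31] + [12, 18, 21, 50] -> [5, 12, 12, 18, 21, 27, 31, 50]

Final sorted array: [5, 12, 12, 18, 21, 27, 31, 50]

The merge sort proceeds by recursively splitting the array and merging sorted halves.
After all merges, the sorted array is [5, 12, 12, 18, 21, 27, 31, 50].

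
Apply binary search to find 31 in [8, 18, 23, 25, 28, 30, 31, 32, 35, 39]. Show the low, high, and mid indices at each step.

Binary search for 31 in [8, 18, 23, 25, 28, 30, 31, 32, 35, 39]:

lo=0, hi=9, mid=4, arr[mid]=28 -> 28 < 31, search right half
lo=5, hi=9, mid=7, arr[mid]=32 -> 32 > 31, search left half
lo=5, hi=6, mid=5, arr[mid]=30 -> 30 < 31, search right half
lo=6, hi=6, mid=6, arr[mid]=31 -> Found target at index 6!

Binary search finds 31 at index 6 after 4 comparisons. The search repeatedly halves the search space by comparing with the middle element.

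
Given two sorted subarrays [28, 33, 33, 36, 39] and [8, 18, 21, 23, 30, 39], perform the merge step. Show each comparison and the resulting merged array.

Merging process:

Compare 28 vs 8: take 8 from right. Merged: [8]
Compare 28 vs 18: take 18 from right. Merged: [8, 18]
Compare 28 vs 21: take 21 from right. Merged: [8, 18, 21]
Compare 28 vs 23: take 23 from right. Merged: [8, 18, 21, 23]
Compare 28 vs 30: take 28 from left. Merged: [8, 18, 21, 23, 28]
Compare 33 vs 30: take 30 from right. Merged: [8, 18, 21, 23, 28, 30]
Compare 33 vs 39: take 33 from left. Merged: [8, 18, 21, 23, 28, 30, 33]
Compare 33 vs 39: take 33 from left. Merged: [8, 18, 21, 23, 28, 30, 33, 33]
Compare 36 vs 39: take 36 from left. Merged: [8, 18, 21, 23, 28, 30, 33, 33, 36]
Compare 39 vs 39: take 39 from left. Merged: [8, 18, 21, 23, 28, 30, 33, 33, 36, 39]
Append remaining from right: [39]. Merged: [8, 18, 21, 23, 28, 30, 33, 33, 36, 39, 39]

Final merged array: [8, 18, 21, 23, 28, 30, 33, 33, 36, 39, 39]
Total comparisons: 10

The merged array is [8, 18, 21, 23, 28, 30, 33, 33, 36, 39, 39], requiring 10 comparisons. The merge step runs in O(n) time where n is the total number of elements.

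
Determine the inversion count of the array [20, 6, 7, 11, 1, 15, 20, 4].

Finding inversions in [20, 6, 7, 11, 1, 15, 20, 4]:

(0, 1): arr[0]=20 > arr[1]=6
(0, 2): arr[0]=20 > arr[2]=7
(0, 3): arr[0]=20 > arr[3]=11
(0, 4): arr[0]=20 > arr[4]=1
(0, 5): arr[0]=20 > arr[5]=15
(0, 7): arr[0]=20 > arr[7]=4
(1, 4): arr[1]=6 > arr[4]=1
(1, 7): arr[1]=6 > arr[7]=4
(2, 4): arr[2]=7 > arr[4]=1
(2, 7): arr[2]=7 > arr[7]=4
(3, 4): arr[3]=11 > arr[4]=1
(3, 7): arr[3]=11 > arr[7]=4
(5, 7): arr[5]=15 > arr[7]=4
(6, 7): arr[6]=20 > arr[7]=4

Total inversions: 14

The array has 14 inversion(s): (0,1), (0,2), (0,3), (0,4), (0,5), (0,7), (1,4), (1,7), (2,4), (2,7), (3,4), (3,7), (5,7), (6,7). Each pair (i,j) satisfies i < j and arr[i] > arr[j].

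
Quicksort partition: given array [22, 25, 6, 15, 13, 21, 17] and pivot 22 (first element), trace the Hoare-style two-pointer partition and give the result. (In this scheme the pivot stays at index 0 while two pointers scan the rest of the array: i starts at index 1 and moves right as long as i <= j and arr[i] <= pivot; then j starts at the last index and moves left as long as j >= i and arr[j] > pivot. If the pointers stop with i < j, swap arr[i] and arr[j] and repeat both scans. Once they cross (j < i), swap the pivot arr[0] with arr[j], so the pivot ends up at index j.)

Hoare-style two-pointer partition with pivot = 22:

Initial array: [22, 25, 6, 15, 13, 21, 17]

Pointers start at i = 1, j = 6.
i stops at index 1 (arr[1]=25 > 22), j stops at index 6 (arr[6]=17 <= 22): swap arr[1] and arr[6], array becomes [22, 17, 6, 15, 13, 21, 25]
i ends at 6, j ends at 5: the pointers have crossed (j < i), so scanning stops.

Swap pivot arr[0] with arr[5] to place pivot at position 5: [21, 17, 6, 15, 13, 22, 25]
Pivot position: 5

After partitioning with pivot 22, the array becomes [21, 17, 6, 15, 13, 22, 25]. The pivot is placed at index 5. All elements to the left of the pivot are <= 22, and all elements to the right are > 22.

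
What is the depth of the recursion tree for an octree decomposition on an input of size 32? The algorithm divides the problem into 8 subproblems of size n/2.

For divide and conquer with division factor 2:

Problem sizes at each level:
Level 0: 32
Level 1: 16
Level 2: 8
Level 3: 4
Level 4: 2
Level 5: 1

The root is level 0 and the size-1 base case is level 5 (the tree spans levels 0 through 5, i.e. 6 levels counting the root), so the depth is the number of divisions: log_2(32) = 5

The recursion tree depth is log_2(32) = 5. At each level, the problem size is divided by 2, so it takes 5 divisions to reduce to a base case of size 1. The algorithm makes 8 recursive calls at each level.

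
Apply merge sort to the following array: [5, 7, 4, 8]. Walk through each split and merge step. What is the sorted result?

Merge sort trace:

Split: [5, 7, 4, 8] -> [5, 7] and [4, 8]
  Split: [5, 7] -> [5] and [7]
  Merge: [5] + [7] -> [5, 7]
  Split: [4, 8] -> [4] and [8]
  Merge: [4] + [8] -> [4, 8]
Merge: [5, 7] + [4, 8] -> [4, 5, 7, 8]

Final sorted array: [4, 5, 7, 8]

The merge sort proceeds by recursively splitting the array and merging sorted halves.
After all merges, the sorted array is [4, 5, 7, 8].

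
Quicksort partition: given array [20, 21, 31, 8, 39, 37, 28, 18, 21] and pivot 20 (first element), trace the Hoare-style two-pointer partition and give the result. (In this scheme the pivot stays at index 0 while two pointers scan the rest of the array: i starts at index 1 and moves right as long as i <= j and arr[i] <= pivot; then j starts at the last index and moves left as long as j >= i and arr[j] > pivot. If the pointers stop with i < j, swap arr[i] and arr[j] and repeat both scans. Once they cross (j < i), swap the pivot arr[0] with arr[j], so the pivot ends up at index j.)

Hoare-style two-pointer partition with pivot = 20:

Initial array: [20, 21, 31, 8, 39, 37, 28, 18, 21]

Pointers start at i = 1, j = 8.
i stops at index 1 (arr[1]=21 > 20), j stops at index 7 (arr[7]=18 <= 20): swap arr[1] and arr[7], array becomes [20, 18, 31, 8, 39, 37, 28, 21, 21]
i stops at index 2 (arr[2]=31 > 20), j stops at index 3 (arr[3]=8 <= 20): swap arr[2] and arr[3], array becomes [20, 18, 8, 31, 39, 37, 28, 21, 21]
i ends at 3, j ends at 2: the pointers have crossed (j < i), so scanning stops.

Swap pivot arr[0] with arr[2] to place pivot at position 2: [8, 18, 20, 31, 39, 37, 28, 21, 21]
Pivot position: 2

After partitioning with pivot 20, the array becomes [8, 18, 20, 31, 39, 37, 28, 21, 21]. The pivot is placed at index 2. All elements to the left of the pivot are <= 20, and all elements to the right are > 20.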